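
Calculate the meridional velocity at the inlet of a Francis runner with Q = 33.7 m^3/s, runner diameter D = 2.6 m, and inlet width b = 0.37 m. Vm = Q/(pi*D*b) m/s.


Vm = 33.7 / (pi * 2.6 * 0.37) = 11.1508 m/s


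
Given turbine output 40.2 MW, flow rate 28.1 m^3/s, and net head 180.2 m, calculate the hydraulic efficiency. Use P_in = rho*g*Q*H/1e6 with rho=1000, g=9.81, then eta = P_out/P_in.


P_in = 1000 * 9.81 * 28.1 * 180.2 / 1e6 = 49.6741 MW
eta = 40.2 / 49.6741 = 0.8093


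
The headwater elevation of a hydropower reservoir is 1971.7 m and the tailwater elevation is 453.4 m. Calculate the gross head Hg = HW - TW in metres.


Hg = 1971.7 - 453.4 = 1518.3000 m


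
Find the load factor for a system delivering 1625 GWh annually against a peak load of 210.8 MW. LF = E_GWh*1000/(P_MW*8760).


LF = 1625 * 1000 / (210.8 * 8760) = 0.8800


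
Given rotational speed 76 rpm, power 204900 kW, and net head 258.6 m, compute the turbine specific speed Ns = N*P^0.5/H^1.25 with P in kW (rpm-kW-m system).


Ns = 76 * 204900^0.5 / 258.6^1.25 = 33.1741


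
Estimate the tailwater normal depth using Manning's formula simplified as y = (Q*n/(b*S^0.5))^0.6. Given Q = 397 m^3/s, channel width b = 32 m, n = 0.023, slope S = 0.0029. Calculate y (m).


y = (397 * 0.023 / (32 * 0.0029^0.5))^0.6 = 2.7196 m


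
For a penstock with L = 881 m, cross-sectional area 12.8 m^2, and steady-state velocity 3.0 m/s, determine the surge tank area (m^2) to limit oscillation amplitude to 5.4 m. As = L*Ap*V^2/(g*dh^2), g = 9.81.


As = 881 * 12.8 * 3.0^2 / (9.81 * 5.4^2) = 354.7904 m^2


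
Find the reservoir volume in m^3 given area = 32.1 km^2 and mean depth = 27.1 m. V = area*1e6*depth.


V = 32.1 * 1e6 * 27.1 = 8.6991e+08 m^3


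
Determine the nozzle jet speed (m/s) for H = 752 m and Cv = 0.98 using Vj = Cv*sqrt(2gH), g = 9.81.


Vj = 0.98 * sqrt(2*9.81*752) = 119.0377 m/s


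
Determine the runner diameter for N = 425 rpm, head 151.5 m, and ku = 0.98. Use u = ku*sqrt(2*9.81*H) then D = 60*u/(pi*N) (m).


u = 0.98 * sqrt(2*9.81*151.5) = 53.4296 m/s
D = 60 * 53.4296 / (pi * 425) = 2.4010 m


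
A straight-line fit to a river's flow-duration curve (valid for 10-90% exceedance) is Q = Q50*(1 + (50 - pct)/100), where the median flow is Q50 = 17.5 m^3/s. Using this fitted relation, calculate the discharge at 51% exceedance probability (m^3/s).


Q = 17.5 * (1 + (50 - 51)/100) = 17.3250 m^3/s


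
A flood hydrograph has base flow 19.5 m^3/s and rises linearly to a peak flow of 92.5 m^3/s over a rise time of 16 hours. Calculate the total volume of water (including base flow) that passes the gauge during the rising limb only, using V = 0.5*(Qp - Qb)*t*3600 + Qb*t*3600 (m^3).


V = 0.5*(92.5 - 19.5)*16*3600 + 19.5*16*3600 = 3.2256e+06 m^3


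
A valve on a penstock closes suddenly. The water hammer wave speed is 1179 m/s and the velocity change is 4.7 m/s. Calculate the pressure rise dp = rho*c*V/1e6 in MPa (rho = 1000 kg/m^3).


dp = 1000 * 1179 * 4.7 / 1e6 = 5.5413 MPa


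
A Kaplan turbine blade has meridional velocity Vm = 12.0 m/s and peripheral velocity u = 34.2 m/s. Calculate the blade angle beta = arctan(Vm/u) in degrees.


beta = arctan(12.0 / 34.2) = 19.3348 degrees


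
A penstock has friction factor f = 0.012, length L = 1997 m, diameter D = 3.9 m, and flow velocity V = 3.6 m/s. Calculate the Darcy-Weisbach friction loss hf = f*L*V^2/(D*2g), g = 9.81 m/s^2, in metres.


hf = 0.012 * 1997 * 3.6^2 / (3.9 * 2 * 9.81) = 4.0588 m


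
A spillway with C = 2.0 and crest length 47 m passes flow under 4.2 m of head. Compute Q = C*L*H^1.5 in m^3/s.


Q = 2.0 * 47 * 4.2^1.5 = 809.0992 m^3/s


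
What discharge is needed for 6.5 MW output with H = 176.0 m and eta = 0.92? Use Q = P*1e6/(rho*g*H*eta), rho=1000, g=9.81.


Q = 6.5 * 1e6 / (1000 * 9.81 * 176.0 * 0.92) = 4.0921 m^3/s


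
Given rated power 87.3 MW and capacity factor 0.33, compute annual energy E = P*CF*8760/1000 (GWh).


E = 87.3 * 0.33 * 8760 / 1000 = 252.3668 GWh


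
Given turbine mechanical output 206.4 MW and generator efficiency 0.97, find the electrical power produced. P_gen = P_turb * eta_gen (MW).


P_gen = 206.4 * 0.97 = 200.2080 MW


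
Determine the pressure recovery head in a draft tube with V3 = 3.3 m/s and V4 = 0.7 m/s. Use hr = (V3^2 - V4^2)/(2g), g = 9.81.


hr = (3.3^2 - 0.7^2) / (2*9.81) = 0.5301 m


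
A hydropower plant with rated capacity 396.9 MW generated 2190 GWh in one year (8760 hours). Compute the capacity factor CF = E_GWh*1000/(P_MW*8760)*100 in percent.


CF = 2190 * 1000 / (396.9 * 8760) * 100 = 62.9882 %


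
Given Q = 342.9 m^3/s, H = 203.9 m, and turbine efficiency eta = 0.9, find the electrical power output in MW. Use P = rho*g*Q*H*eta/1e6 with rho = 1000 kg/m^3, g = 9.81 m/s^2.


P = 1000 * 9.81 * 342.9 * 203.9 * 0.9 / 1e6 = 617.2999 MW


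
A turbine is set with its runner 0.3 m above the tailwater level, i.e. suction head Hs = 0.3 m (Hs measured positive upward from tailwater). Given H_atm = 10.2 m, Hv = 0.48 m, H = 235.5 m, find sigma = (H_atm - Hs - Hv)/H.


sigma = (10.2 - 0.3 - 0.48) / 235.5 = 0.0400


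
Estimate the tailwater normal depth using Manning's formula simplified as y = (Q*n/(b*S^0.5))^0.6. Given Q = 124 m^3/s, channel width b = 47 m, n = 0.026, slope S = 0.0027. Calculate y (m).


y = (124 * 0.026 / (47 * 0.0027^0.5))^0.6 = 1.1813 m


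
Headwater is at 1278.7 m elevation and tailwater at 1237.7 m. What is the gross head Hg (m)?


Hg = 1278.7 - 1237.7 = 41.0000 m


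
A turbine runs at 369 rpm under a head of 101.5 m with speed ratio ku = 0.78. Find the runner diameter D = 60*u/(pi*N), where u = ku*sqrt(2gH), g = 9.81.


u = 0.78 * sqrt(2*9.81*101.5) = 34.8078 m/s
D = 60 * 34.8078 / (pi * 369) = 1.8016 m


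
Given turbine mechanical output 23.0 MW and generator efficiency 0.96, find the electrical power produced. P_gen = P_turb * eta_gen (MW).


P_gen = 23.0 * 0.96 = 22.0800 MW


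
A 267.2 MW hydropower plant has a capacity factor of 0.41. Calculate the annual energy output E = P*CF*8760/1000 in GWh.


E = 267.2 * 0.41 * 8760 / 1000 = 959.6755 GWh


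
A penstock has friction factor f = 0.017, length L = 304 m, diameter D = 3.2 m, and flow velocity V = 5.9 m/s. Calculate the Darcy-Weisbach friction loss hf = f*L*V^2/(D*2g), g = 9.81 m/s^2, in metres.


hf = 0.017 * 304 * 5.9^2 / (3.2 * 2 * 9.81) = 2.8653 m


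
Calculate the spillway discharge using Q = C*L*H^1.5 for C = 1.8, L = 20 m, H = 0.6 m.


Q = 1.8 * 20 * 0.6^1.5 = 16.7313 m^3/s


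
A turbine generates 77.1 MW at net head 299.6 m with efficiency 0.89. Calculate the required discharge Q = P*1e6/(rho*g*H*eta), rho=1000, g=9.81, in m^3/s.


Q = 77.1 * 1e6 / (1000 * 9.81 * 299.6 * 0.89) = 29.4750 m^3/s


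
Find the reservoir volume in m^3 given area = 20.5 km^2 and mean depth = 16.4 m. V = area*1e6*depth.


V = 20.5 * 1e6 * 16.4 = 3.3620e+08 m^3


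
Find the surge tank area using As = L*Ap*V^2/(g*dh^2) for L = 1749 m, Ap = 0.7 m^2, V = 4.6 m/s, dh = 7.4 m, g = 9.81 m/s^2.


As = 1749 * 0.7 * 4.6^2 / (9.81 * 7.4^2) = 48.2249 m^2


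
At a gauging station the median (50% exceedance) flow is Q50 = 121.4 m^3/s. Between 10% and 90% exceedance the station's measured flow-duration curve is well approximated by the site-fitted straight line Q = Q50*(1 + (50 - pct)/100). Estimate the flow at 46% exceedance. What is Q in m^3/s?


Q = 121.4 * (1 + (50 - 46)/100) = 126.2560 m^3/s


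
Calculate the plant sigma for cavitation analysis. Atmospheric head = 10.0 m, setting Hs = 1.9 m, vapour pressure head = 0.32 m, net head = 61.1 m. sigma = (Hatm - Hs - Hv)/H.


sigma = (10.0 - 1.9 - 0.32) / 61.1 = 0.1273


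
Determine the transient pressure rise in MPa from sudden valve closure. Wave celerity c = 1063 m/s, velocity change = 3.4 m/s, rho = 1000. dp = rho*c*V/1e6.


dp = 1000 * 1063 * 3.4 / 1e6 = 3.6142 MPa


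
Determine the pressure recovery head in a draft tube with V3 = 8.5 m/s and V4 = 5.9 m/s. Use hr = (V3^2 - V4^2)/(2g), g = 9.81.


hr = (8.5^2 - 5.9^2) / (2*9.81) = 1.9083 m


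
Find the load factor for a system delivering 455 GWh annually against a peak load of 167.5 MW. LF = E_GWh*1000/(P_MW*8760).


LF = 455 * 1000 / (167.5 * 8760) = 0.3101


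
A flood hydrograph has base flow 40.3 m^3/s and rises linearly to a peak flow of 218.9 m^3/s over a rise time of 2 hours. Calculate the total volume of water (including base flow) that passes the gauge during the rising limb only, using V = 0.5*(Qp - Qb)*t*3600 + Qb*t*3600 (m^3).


V = 0.5*(218.9 - 40.3)*2*3600 + 40.3*2*3600 = 933120.0000 m^3


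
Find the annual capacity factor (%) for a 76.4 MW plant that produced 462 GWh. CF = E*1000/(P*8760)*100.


CF = 462 * 1000 / (76.4 * 8760) * 100 = 69.0311 %


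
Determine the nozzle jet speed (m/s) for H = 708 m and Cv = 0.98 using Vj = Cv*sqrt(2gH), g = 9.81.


Vj = 0.98 * sqrt(2*9.81*708) = 115.5027 m/s


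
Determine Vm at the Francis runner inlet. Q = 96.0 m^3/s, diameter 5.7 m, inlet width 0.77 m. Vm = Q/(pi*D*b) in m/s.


Vm = 96.0 / (pi * 5.7 * 0.77) = 6.9623 m/s


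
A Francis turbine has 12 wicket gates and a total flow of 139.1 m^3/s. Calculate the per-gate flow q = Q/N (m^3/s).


q = 139.1 / 12 = 11.5917 m^3/s


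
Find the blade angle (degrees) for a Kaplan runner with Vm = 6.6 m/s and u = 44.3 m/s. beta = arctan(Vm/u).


beta = arctan(6.6 / 44.3) = 8.4738 degrees


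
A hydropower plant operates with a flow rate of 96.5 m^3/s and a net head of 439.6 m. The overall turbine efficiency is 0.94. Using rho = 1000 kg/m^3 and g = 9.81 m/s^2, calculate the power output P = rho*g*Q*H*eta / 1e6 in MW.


P = 1000 * 9.81 * 96.5 * 439.6 * 0.94 / 1e6 = 391.1847 MW


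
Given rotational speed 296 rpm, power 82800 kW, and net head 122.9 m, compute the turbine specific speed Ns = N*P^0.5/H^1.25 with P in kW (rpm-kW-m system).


Ns = 296 * 82800^0.5 / 122.9^1.25 = 208.1455


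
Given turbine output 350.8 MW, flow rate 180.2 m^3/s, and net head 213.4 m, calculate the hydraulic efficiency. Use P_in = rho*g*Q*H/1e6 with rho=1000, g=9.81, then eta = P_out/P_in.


P_in = 1000 * 9.81 * 180.2 * 213.4 / 1e6 = 377.2404 MW
eta = 350.8 / 377.2404 = 0.9299


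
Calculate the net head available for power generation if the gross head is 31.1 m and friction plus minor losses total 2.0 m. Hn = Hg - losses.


Hn = 31.1 - 2.0 = 29.1000 m


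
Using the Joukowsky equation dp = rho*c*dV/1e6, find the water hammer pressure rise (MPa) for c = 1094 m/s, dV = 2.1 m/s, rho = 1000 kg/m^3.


dp = 1000 * 1094 * 2.1 / 1e6 = 2.2974 MPa


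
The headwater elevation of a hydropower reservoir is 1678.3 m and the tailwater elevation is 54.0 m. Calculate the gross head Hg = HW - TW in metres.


Hg = 1678.3 - 54.0 = 1624.3000 m


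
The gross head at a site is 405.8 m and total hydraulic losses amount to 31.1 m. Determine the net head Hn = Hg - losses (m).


Hn = 405.8 - 31.1 = 374.7000 m


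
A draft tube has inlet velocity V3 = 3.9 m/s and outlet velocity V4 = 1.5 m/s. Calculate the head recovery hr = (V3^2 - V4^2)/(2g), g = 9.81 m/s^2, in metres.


hr = (3.9^2 - 1.5^2) / (2*9.81) = 0.6606 m


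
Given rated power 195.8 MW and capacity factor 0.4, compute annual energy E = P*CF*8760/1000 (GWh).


E = 195.8 * 0.4 * 8760 / 1000 = 686.0832 GWh


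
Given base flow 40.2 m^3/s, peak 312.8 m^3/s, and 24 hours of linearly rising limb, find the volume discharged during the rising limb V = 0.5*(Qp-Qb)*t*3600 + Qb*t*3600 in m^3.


V = 0.5*(312.8 - 40.2)*24*3600 + 40.2*24*3600 = 1.5250e+07 m^3


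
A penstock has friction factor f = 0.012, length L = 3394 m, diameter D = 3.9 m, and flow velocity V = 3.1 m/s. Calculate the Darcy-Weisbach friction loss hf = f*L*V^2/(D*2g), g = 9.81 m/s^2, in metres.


hf = 0.012 * 3394 * 3.1^2 / (3.9 * 2 * 9.81) = 5.1151 m


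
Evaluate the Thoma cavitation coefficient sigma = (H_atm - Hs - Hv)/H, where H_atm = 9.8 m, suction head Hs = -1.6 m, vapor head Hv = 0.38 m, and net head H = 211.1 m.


sigma = (9.8 - (-1.6) - 0.38) / 211.1 = 0.0522


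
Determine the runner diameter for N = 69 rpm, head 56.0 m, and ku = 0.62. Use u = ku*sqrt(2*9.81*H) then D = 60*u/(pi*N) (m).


u = 0.62 * sqrt(2*9.81*56.0) = 20.5511 m/s
D = 60 * 20.5511 / (pi * 69) = 5.6884 m


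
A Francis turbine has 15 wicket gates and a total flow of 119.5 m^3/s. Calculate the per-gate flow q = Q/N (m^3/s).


q = 119.5 / 15 = 7.9667 m^3/s


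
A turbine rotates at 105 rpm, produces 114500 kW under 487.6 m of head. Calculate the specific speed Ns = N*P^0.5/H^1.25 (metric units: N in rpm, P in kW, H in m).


Ns = 105 * 114500^0.5 / 487.6^1.25 = 15.5065


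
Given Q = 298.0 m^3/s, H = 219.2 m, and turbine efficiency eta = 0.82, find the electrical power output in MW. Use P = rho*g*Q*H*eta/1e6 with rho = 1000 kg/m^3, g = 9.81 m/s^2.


P = 1000 * 9.81 * 298.0 * 219.2 * 0.82 / 1e6 = 525.4600 MW


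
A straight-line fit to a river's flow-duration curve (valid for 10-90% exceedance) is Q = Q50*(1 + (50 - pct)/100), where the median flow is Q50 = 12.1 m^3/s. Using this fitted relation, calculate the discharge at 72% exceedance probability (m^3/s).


Q = 12.1 * (1 + (50 - 72)/100) = 9.4380 m^3/s


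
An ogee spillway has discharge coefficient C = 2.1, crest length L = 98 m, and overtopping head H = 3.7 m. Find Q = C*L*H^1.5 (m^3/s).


Q = 2.1 * 98 * 3.7^1.5 = 1464.6976 m^3/s


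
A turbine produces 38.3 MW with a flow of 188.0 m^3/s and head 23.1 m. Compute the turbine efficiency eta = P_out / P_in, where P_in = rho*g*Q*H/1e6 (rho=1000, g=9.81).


P_in = 1000 * 9.81 * 188.0 * 23.1 / 1e6 = 42.6029 MW
eta = 38.3 / 42.6029 = 0.8990


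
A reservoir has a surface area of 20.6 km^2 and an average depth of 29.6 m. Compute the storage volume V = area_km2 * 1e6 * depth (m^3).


V = 20.6 * 1e6 * 29.6 = 6.0976e+08 m^3


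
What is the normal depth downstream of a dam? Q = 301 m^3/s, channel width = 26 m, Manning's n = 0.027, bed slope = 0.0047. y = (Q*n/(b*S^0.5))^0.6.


y = (301 * 0.027 / (26 * 0.0047^0.5))^0.6 = 2.4851 m


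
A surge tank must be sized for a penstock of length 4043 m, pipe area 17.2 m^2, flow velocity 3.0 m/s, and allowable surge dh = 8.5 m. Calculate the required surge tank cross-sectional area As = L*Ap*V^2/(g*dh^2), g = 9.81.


As = 4043 * 17.2 * 3.0^2 / (9.81 * 8.5^2) = 883.0145 m^2


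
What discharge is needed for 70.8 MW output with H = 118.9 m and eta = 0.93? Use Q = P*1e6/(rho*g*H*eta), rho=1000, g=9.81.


Q = 70.8 * 1e6 / (1000 * 9.81 * 118.9 * 0.93) = 65.2679 m^3/s


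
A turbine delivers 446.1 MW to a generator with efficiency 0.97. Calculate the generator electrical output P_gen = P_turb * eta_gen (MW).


P_gen = 446.1 * 0.97 = 432.7170 MW


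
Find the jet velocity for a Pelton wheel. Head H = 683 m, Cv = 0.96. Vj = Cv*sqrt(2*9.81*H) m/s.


Vj = 0.96 * sqrt(2*9.81*683) = 111.1299 m/s


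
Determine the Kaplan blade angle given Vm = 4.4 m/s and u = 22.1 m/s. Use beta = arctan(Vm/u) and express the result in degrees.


beta = arctan(4.4 / 22.1) = 11.2601 degrees


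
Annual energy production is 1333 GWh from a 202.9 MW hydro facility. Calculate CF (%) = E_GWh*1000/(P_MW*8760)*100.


CF = 1333 * 1000 / (202.9 * 8760) * 100 = 74.9970 %


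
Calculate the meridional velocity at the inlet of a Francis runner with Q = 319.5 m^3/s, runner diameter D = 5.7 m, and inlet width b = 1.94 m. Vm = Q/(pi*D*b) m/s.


Vm = 319.5 / (pi * 5.7 * 1.94) = 9.1970 m/s


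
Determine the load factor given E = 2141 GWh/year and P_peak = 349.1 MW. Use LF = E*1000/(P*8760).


LF = 2141 * 1000 / (349.1 * 8760) = 0.7001


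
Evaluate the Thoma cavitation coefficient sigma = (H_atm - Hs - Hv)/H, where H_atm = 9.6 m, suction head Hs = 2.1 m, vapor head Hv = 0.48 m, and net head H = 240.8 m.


sigma = (9.6 - 2.1 - 0.48) / 240.8 = 0.0292


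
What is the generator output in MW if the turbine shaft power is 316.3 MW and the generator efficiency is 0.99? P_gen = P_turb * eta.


P_gen = 316.3 * 0.99 = 313.1370 MW


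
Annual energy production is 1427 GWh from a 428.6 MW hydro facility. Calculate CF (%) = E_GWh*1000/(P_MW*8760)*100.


CF = 1427 * 1000 / (428.6 * 8760) * 100 = 38.0074 %


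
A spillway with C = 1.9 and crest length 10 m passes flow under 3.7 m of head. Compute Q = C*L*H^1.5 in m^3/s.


Q = 1.9 * 10 * 3.7^1.5 = 135.2247 m^3/s


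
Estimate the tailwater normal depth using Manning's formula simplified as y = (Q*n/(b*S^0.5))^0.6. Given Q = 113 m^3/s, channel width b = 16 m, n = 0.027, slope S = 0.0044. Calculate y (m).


y = (113 * 0.027 / (16 * 0.0044^0.5))^0.6 = 1.8843 m


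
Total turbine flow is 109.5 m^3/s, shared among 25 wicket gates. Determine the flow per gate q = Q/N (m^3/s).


q = 109.5 / 25 = 4.3800 m^3/s


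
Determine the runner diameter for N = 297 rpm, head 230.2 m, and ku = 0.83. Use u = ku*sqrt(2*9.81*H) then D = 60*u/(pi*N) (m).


u = 0.83 * sqrt(2*9.81*230.2) = 55.7802 m/s
D = 60 * 55.7802 / (pi * 297) = 3.5869 m


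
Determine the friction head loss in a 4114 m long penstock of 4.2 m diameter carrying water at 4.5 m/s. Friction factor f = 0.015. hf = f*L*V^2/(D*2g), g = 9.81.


hf = 0.015 * 4114 * 4.5^2 / (4.2 * 2 * 9.81) = 15.1646 m


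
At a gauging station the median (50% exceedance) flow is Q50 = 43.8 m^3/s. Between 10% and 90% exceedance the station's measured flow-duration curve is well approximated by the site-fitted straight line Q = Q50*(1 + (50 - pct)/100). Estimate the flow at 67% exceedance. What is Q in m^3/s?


Q = 43.8 * (1 + (50 - 67)/100) = 36.3540 m^3/s


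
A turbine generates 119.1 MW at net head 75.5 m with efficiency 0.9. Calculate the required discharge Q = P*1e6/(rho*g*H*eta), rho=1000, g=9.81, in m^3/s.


Q = 119.1 * 1e6 / (1000 * 9.81 * 75.5 * 0.9) = 178.6707 m^3/s


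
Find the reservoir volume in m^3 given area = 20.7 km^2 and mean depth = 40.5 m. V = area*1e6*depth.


V = 20.7 * 1e6 * 40.5 = 8.3835e+08 m^3


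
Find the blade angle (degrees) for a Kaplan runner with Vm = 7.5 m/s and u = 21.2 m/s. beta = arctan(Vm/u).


beta = arctan(7.5 / 21.2) = 19.4824 degrees


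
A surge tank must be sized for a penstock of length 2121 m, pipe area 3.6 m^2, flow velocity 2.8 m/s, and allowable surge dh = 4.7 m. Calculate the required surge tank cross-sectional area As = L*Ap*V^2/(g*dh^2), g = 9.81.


As = 2121 * 3.6 * 2.8^2 / (9.81 * 4.7^2) = 276.2451 m^2


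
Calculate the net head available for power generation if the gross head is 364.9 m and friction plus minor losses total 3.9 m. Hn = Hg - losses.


Hn = 364.9 - 3.9 = 361.0000 m


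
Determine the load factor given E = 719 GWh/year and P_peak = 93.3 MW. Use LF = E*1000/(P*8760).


LF = 719 * 1000 / (93.3 * 8760) = 0.8797


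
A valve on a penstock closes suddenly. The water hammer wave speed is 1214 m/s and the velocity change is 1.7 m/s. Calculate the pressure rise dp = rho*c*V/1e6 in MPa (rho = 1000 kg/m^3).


dp = 1000 * 1214 * 1.7 / 1e6 = 2.0638 MPa


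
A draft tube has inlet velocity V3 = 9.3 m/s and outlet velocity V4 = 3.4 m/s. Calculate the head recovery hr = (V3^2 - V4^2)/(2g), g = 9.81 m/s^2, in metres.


hr = (9.3^2 - 3.4^2) / (2*9.81) = 3.8191 m


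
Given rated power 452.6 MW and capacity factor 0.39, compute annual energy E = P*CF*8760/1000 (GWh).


E = 452.6 * 0.39 * 8760 / 1000 = 1546.2626 GWh


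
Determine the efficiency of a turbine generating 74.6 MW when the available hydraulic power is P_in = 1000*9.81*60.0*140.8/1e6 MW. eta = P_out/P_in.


P_in = 1000 * 9.81 * 60.0 * 140.8 / 1e6 = 82.8749 MW
eta = 74.6 / 82.8749 = 0.9002


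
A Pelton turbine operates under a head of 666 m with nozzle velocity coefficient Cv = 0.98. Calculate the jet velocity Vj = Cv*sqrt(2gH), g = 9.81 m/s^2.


Vj = 0.98 * sqrt(2*9.81*666) = 112.0244 m/s


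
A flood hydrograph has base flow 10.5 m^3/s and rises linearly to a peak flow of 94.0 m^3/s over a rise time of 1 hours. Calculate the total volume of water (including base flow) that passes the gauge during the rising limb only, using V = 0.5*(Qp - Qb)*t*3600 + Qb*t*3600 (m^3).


V = 0.5*(94.0 - 10.5)*1*3600 + 10.5*1*3600 = 188100.0000 m^3


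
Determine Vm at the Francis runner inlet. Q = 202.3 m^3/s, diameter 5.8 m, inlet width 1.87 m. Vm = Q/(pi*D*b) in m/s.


Vm = 202.3 / (pi * 5.8 * 1.87) = 5.9371 m/s


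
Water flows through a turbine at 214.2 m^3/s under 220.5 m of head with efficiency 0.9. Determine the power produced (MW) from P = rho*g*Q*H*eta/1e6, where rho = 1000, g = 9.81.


P = 1000 * 9.81 * 214.2 * 220.5 * 0.9 / 1e6 = 417.0034 MW


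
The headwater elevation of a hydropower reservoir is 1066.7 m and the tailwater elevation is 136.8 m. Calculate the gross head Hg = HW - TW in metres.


Hg = 1066.7 - 136.8 = 929.9000 m


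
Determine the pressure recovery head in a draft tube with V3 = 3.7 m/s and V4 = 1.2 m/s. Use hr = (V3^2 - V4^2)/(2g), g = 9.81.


hr = (3.7^2 - 1.2^2) / (2*9.81) = 0.6244 m


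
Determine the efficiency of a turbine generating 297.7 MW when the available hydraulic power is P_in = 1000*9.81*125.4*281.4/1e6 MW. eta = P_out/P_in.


P_in = 1000 * 9.81 * 125.4 * 281.4 / 1e6 = 346.1710 MW
eta = 297.7 / 346.1710 = 0.8600


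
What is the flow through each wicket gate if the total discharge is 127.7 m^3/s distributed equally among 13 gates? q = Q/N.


q = 127.7 / 13 = 9.8231 m^3/s


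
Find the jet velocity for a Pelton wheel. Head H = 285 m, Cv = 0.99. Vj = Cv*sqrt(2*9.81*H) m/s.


Vj = 0.99 * sqrt(2*9.81*285) = 74.0299 m/s


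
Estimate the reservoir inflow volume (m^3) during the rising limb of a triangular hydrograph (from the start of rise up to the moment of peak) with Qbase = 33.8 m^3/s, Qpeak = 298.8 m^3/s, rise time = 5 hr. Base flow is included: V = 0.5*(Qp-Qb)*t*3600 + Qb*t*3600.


V = 0.5*(298.8 - 33.8)*5*3600 + 33.8*5*3600 = 2.9934e+06 m^3


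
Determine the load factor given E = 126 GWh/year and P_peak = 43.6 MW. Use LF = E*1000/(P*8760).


LF = 126 * 1000 / (43.6 * 8760) = 0.3299


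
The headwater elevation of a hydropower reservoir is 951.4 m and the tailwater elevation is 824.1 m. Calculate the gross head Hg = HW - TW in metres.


Hg = 951.4 - 824.1 = 127.3000 m


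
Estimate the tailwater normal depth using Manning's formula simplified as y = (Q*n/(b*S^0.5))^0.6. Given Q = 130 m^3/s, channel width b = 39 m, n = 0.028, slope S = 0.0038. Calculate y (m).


y = (130 * 0.028 / (39 * 0.0038^0.5))^0.6 = 1.2826 m


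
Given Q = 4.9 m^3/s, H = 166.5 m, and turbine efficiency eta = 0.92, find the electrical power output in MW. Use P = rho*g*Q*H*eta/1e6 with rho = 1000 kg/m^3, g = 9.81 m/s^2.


P = 1000 * 9.81 * 4.9 * 166.5 * 0.92 / 1e6 = 7.3632 MW


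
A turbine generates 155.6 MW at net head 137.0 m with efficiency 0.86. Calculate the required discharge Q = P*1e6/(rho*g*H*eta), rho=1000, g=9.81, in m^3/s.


Q = 155.6 * 1e6 / (1000 * 9.81 * 137.0 * 0.86) = 134.6237 m^3/s


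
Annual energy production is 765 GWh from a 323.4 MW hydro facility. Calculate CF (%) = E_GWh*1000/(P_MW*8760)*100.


CF = 765 * 1000 / (323.4 * 8760) * 100 = 27.0033 %


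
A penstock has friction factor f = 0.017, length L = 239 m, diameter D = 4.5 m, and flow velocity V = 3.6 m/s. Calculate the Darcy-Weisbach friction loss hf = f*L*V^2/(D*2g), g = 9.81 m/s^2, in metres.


hf = 0.017 * 239 * 3.6^2 / (4.5 * 2 * 9.81) = 0.5964 m


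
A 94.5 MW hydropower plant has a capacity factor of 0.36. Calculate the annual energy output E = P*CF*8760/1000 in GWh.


E = 94.5 * 0.36 * 8760 / 1000 = 298.0152 GWh


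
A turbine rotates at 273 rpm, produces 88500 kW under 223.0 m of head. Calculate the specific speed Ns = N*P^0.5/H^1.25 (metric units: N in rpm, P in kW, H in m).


Ns = 273 * 88500^0.5 / 223.0^1.25 = 94.2439


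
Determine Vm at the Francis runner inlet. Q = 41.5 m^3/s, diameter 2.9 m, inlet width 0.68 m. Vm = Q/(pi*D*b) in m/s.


Vm = 41.5 / (pi * 2.9 * 0.68) = 6.6987 m/s


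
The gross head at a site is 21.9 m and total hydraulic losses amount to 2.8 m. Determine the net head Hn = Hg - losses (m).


Hn = 21.9 - 2.8 = 19.1000 m


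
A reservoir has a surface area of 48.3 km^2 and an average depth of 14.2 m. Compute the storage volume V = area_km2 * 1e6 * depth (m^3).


V = 48.3 * 1e6 * 14.2 = 6.8586e+08 m^3


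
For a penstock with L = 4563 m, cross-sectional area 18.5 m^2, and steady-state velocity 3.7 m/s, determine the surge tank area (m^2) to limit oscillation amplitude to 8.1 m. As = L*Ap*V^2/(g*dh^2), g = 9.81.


As = 4563 * 18.5 * 3.7^2 / (9.81 * 8.1^2) = 1795.5049 m^2


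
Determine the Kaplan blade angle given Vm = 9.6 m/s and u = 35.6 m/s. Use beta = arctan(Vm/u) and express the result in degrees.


beta = arctan(9.6 / 35.6) = 15.0916 degrees


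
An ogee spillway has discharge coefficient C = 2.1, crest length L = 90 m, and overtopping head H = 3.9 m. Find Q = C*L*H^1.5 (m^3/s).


Q = 2.1 * 90 * 3.9^1.5 = 1455.6559 m^3/s


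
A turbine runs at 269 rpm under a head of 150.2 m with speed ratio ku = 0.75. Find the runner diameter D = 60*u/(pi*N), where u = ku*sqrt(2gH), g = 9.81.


u = 0.75 * sqrt(2*9.81*150.2) = 40.7142 m/s
D = 60 * 40.7142 / (pi * 269) = 2.8906 m


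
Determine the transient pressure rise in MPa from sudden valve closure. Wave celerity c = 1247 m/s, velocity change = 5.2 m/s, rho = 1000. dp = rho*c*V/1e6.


dp = 1000 * 1247 * 5.2 / 1e6 = 6.4844 MPa


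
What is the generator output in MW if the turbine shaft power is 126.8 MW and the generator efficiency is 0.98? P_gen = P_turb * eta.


P_gen = 126.8 * 0.98 = 124.2640 MW


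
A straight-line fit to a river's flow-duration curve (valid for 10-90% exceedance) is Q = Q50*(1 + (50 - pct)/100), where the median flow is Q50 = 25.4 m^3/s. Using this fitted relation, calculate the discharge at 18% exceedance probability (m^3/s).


Q = 25.4 * (1 + (50 - 18)/100) = 33.5280 m^3/s


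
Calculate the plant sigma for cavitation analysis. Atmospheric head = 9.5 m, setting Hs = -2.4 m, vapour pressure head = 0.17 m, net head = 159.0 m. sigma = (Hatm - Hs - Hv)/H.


sigma = (9.5 - (-2.4) - 0.17) / 159.0 = 0.0738


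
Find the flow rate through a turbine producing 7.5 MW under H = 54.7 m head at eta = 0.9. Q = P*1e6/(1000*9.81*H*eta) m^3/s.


Q = 7.5 * 1e6 / (1000 * 9.81 * 54.7 * 0.9) = 15.5297 m^3/s


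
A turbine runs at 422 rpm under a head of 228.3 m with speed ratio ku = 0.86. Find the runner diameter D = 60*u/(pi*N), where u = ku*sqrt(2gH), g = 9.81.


u = 0.86 * sqrt(2*9.81*228.3) = 57.5574 m/s
D = 60 * 57.5574 / (pi * 422) = 2.6049 m


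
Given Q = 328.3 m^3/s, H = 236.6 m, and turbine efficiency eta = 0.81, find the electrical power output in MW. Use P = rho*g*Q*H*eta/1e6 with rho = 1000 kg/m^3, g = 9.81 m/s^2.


P = 1000 * 9.81 * 328.3 * 236.6 * 0.81 / 1e6 = 617.2195 MW


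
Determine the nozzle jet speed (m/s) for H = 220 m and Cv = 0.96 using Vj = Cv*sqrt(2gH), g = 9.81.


Vj = 0.96 * sqrt(2*9.81*220) = 63.0713 m/s


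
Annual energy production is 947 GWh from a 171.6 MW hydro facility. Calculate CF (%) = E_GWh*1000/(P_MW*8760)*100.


CF = 947 * 1000 / (171.6 * 8760) * 100 = 62.9983 %


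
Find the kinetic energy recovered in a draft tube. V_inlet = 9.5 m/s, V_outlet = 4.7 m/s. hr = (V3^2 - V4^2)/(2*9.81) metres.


hr = (9.5^2 - 4.7^2) / (2*9.81) = 3.4740 m


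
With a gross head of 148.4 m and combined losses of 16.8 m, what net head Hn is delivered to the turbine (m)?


Hn = 148.4 - 16.8 = 131.6000 m


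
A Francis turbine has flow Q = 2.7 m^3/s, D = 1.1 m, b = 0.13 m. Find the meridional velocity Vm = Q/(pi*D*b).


Vm = 2.7 / (pi * 1.1 * 0.13) = 6.0100 m/s


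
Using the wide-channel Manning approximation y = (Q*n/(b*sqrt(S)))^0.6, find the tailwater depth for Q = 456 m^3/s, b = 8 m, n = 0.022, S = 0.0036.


y = (456 * 0.022 / (8 * 0.0036^0.5))^0.6 = 6.1957 m


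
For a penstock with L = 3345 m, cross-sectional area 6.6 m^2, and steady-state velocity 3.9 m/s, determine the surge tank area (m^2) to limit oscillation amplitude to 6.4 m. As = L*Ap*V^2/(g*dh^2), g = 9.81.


As = 3345 * 6.6 * 3.9^2 / (9.81 * 6.4^2) = 835.6806 m^2


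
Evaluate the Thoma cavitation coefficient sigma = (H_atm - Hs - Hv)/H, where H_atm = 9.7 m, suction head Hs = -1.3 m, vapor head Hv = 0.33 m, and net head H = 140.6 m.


sigma = (9.7 - (-1.3) - 0.33) / 140.6 = 0.0759


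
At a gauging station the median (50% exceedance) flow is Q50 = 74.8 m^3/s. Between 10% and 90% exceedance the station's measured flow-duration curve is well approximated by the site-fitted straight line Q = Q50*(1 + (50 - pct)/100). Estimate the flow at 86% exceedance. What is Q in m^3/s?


Q = 74.8 * (1 + (50 - 86)/100) = 47.8720 m^3/s


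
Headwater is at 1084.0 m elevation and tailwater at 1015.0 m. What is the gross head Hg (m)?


Hg = 1084.0 - 1015.0 = 69.0000 m


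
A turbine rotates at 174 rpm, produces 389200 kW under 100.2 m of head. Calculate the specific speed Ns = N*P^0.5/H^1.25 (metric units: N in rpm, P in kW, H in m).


Ns = 174 * 389200^0.5 / 100.2^1.25 = 342.4136


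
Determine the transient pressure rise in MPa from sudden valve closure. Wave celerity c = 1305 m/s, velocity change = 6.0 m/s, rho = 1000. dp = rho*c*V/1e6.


dp = 1000 * 1305 * 6.0 / 1e6 = 7.8300 MPa


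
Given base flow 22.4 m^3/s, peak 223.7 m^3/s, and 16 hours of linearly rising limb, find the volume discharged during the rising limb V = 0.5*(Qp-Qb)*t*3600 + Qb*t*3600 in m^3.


V = 0.5*(223.7 - 22.4)*16*3600 + 22.4*16*3600 = 7.0877e+06 m^3


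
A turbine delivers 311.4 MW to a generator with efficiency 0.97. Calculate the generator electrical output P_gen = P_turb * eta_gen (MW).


P_gen = 311.4 * 0.97 = 302.0580 MW


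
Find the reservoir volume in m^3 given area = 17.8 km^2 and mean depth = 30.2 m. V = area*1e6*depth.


V = 17.8 * 1e6 * 30.2 = 5.3756e+08 m^3


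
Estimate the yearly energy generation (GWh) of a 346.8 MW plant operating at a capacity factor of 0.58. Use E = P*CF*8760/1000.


E = 346.8 * 0.58 * 8760 / 1000 = 1762.0214 GWh


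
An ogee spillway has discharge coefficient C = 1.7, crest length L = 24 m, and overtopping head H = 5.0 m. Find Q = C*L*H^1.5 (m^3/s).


Q = 1.7 * 24 * 5.0^1.5 = 456.1579 m^3/s


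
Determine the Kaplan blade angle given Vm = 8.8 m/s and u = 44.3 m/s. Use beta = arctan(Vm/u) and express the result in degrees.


beta = arctan(8.8 / 44.3) = 11.2353 degrees


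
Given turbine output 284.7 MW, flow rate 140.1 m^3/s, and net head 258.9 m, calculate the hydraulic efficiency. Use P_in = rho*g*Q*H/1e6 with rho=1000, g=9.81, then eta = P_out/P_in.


P_in = 1000 * 9.81 * 140.1 * 258.9 / 1e6 = 355.8272 MW
eta = 284.7 / 355.8272 = 0.8001


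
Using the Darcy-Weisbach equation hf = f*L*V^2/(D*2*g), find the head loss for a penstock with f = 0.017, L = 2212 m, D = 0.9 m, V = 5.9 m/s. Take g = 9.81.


hf = 0.017 * 2212 * 5.9^2 / (0.9 * 2 * 9.81) = 74.1304 m


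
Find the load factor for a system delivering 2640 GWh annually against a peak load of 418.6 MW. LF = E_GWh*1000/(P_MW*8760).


LF = 2640 * 1000 / (418.6 * 8760) = 0.7199


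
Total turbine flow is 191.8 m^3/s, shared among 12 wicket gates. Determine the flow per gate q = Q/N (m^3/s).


q = 191.8 / 12 = 15.9833 m^3/s


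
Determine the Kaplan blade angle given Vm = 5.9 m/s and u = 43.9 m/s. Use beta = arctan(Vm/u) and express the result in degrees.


beta = arctan(5.9 / 43.9) = 7.6545 degrees


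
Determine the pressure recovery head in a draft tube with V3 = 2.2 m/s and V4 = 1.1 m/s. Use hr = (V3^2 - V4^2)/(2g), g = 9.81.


hr = (2.2^2 - 1.1^2) / (2*9.81) = 0.1850 m


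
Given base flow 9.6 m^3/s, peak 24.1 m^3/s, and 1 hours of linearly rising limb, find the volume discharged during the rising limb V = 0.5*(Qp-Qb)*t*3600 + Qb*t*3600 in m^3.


V = 0.5*(24.1 - 9.6)*1*3600 + 9.6*1*3600 = 60660.0000 m^3


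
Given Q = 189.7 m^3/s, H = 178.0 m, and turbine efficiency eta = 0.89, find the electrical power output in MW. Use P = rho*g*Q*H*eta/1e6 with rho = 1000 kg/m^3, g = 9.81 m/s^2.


P = 1000 * 9.81 * 189.7 * 178.0 * 0.89 / 1e6 = 294.8128 MW


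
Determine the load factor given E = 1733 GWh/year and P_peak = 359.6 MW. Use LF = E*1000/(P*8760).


LF = 1733 * 1000 / (359.6 * 8760) = 0.5501


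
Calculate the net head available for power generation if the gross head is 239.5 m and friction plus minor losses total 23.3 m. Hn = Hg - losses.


Hn = 239.5 - 23.3 = 216.2000 m


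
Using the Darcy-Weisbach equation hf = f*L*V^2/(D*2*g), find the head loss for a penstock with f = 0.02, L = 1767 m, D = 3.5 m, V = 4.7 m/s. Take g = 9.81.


hf = 0.02 * 1767 * 4.7^2 / (3.5 * 2 * 9.81) = 11.3683 m


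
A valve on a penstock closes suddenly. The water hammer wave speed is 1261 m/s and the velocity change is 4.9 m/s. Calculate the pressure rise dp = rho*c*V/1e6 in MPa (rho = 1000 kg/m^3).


dp = 1000 * 1261 * 4.9 / 1e6 = 6.1789 MPa


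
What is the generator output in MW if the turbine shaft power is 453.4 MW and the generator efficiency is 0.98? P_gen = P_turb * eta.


P_gen = 453.4 * 0.98 = 444.3320 MW


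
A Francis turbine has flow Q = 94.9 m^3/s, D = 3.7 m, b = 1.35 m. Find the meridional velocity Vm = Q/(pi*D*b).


Vm = 94.9 / (pi * 3.7 * 1.35) = 6.0476 m/s


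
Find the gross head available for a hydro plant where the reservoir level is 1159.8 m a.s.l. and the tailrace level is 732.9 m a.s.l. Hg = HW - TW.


Hg = 1159.8 - 732.9 = 426.9000 m


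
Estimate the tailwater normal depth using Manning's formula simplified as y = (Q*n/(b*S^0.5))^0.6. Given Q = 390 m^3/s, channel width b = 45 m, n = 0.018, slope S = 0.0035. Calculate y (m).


y = (390 * 0.018 / (45 * 0.0035^0.5))^0.6 = 1.7892 m


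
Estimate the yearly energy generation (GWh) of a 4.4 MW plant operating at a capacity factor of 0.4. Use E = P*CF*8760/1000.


E = 4.4 * 0.4 * 8760 / 1000 = 15.4176 GWh


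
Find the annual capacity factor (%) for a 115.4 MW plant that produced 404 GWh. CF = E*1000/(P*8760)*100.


CF = 404 * 1000 / (115.4 * 8760) * 100 = 39.9642 %


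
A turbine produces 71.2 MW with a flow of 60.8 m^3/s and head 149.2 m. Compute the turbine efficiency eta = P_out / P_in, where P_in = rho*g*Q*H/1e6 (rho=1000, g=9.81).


P_in = 1000 * 9.81 * 60.8 * 149.2 / 1e6 = 88.9900 MW
eta = 71.2 / 88.9900 = 0.8001


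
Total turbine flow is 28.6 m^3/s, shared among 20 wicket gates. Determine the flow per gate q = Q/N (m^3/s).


q = 28.6 / 20 = 1.4300 m^3/s


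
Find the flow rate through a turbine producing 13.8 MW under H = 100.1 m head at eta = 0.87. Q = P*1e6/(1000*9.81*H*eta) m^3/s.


Q = 13.8 * 1e6 / (1000 * 9.81 * 100.1 * 0.87) = 16.1531 m^3/s


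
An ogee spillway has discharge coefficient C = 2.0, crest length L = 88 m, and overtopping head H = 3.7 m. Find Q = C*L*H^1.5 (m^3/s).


Q = 2.0 * 88 * 3.7^1.5 = 1252.6082 m^3/s


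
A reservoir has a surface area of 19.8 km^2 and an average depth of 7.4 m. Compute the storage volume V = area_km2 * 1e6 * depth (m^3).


V = 19.8 * 1e6 * 7.4 = 1.4652e+08 m^3


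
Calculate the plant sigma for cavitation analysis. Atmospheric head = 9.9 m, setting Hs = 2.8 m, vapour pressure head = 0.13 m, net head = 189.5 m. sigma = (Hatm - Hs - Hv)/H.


sigma = (9.9 - 2.8 - 0.13) / 189.5 = 0.0368


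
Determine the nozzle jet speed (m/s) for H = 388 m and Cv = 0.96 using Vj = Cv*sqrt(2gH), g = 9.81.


Vj = 0.96 * sqrt(2*9.81*388) = 83.7600 m/s


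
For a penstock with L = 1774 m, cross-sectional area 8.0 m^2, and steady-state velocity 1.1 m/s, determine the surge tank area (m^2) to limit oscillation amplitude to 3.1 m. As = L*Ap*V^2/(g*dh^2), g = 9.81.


As = 1774 * 8.0 * 1.1^2 / (9.81 * 3.1^2) = 182.1531 m^2


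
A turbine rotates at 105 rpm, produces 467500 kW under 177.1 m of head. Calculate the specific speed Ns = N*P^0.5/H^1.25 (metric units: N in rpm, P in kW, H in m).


Ns = 105 * 467500^0.5 / 177.1^1.25 = 111.1238


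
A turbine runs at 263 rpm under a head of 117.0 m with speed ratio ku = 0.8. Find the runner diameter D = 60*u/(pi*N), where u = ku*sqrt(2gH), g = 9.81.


u = 0.8 * sqrt(2*9.81*117.0) = 38.3294 m/s
D = 60 * 38.3294 / (pi * 263) = 2.7834 m


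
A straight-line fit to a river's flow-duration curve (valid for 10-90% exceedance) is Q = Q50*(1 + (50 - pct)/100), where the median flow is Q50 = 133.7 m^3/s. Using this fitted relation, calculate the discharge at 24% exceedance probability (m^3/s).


Q = 133.7 * (1 + (50 - 24)/100) = 168.4620 m^3/s


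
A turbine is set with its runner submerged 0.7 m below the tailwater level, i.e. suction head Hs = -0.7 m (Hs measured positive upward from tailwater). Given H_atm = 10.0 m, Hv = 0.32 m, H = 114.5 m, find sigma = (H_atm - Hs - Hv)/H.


sigma = (10.0 - (-0.7) - 0.32) / 114.5 = 0.0907


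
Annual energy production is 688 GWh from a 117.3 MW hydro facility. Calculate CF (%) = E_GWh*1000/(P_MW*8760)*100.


CF = 688 * 1000 / (117.3 * 8760) * 100 = 66.9555 %


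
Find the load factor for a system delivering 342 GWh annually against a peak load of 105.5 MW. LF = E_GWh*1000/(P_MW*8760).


LF = 342 * 1000 / (105.5 * 8760) = 0.3701


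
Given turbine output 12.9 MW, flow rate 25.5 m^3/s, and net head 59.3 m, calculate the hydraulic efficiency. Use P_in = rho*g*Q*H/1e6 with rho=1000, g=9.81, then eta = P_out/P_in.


P_in = 1000 * 9.81 * 25.5 * 59.3 / 1e6 = 14.8342 MW
eta = 12.9 / 14.8342 = 0.8696


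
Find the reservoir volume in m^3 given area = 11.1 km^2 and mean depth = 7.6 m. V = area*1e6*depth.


V = 11.1 * 1e6 * 7.6 = 8.4360e+07 m^3


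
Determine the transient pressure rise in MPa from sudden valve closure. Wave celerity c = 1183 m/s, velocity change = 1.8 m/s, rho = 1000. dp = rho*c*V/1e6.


dp = 1000 * 1183 * 1.8 / 1e6 = 2.1294 MPa


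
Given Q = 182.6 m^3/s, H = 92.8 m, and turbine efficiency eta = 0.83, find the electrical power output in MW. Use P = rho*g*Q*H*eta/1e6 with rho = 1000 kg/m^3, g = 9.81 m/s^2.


P = 1000 * 9.81 * 182.6 * 92.8 * 0.83 / 1e6 = 137.9736 MW


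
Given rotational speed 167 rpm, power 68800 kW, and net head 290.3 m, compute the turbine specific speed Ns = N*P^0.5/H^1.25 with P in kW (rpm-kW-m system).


Ns = 167 * 68800^0.5 / 290.3^1.25 = 36.5554


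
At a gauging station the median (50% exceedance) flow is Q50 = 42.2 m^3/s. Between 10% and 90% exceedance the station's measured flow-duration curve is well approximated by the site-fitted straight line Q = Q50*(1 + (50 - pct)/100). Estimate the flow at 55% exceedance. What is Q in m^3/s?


Q = 42.2 * (1 + (50 - 55)/100) = 40.0900 m^3/s


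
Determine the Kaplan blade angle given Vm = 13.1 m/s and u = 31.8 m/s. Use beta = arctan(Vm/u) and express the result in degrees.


beta = arctan(13.1 / 31.8) = 22.3892 degrees


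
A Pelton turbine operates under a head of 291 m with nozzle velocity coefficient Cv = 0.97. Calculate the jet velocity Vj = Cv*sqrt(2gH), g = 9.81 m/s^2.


Vj = 0.97 * sqrt(2*9.81*291) = 73.2939 m/s


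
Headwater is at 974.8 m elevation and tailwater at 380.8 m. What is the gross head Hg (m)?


Hg = 974.8 - 380.8 = 594.0000 m


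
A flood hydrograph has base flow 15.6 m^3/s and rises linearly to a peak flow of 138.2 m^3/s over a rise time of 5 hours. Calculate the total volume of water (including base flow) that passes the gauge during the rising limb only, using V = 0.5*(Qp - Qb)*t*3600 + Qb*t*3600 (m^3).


V = 0.5*(138.2 - 15.6)*5*3600 + 15.6*5*3600 = 1.3842e+06 m^3
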